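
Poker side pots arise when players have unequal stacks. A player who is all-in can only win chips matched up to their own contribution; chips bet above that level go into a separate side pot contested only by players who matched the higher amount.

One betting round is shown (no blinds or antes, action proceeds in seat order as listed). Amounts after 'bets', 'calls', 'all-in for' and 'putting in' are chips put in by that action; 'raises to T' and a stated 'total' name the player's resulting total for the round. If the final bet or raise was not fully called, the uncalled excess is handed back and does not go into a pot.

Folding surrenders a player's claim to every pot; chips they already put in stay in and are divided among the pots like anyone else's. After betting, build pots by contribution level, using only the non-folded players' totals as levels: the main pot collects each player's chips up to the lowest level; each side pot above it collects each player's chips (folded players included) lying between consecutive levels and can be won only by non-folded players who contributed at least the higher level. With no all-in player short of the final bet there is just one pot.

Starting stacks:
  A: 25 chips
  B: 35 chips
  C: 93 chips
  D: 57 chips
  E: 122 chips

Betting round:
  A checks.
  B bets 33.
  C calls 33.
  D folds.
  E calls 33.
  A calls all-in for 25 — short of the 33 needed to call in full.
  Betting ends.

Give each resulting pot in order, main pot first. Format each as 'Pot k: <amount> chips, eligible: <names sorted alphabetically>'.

Pot 1: 100 chips, eligible: A, B, C, E
Pot 2: 24 chips, eligible: B, C, E

Derivation:
Contributions: A=25, B=33, C=33, E=33
Folded: D
Pot levels (distinct totals of non-folded players): 25, 33
Layer 1-25: 25 each from A, B, C, E = 25*4 = 100 chips; eligible A, B, C, E
Layer 26-33: 8 each from B, C, E = 8*3 = 24 chips; eligible B, C, E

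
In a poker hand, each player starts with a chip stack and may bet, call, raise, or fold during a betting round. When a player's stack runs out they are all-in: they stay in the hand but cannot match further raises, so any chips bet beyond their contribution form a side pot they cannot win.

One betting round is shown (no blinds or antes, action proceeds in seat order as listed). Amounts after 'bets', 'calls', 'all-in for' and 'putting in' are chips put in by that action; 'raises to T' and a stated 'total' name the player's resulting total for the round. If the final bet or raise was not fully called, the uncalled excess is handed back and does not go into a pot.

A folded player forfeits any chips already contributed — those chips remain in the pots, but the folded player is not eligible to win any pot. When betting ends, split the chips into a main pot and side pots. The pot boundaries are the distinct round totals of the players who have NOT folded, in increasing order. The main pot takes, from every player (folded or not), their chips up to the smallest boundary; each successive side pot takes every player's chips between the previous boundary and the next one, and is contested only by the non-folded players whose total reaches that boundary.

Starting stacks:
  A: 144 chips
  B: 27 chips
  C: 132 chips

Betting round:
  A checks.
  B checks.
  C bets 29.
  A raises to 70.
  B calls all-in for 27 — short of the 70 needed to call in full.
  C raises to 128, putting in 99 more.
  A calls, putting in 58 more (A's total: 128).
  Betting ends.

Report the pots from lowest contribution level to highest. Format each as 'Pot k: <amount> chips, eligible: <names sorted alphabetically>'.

Contributions: A=128, B=27, C=128
Pot levels (distinct totals of non-folded players): 27, 128
Layer 1-27: 27 each from A, B, C = 27*3 = 81 chips; eligible A, B, C
Layer 28-128: 101 each from A, C = 101*2 = 202 chips; eligible A, C

Pot 1: 81 chips, eligible: A, B, C
Pot 2: 202 chips, eligible: A, C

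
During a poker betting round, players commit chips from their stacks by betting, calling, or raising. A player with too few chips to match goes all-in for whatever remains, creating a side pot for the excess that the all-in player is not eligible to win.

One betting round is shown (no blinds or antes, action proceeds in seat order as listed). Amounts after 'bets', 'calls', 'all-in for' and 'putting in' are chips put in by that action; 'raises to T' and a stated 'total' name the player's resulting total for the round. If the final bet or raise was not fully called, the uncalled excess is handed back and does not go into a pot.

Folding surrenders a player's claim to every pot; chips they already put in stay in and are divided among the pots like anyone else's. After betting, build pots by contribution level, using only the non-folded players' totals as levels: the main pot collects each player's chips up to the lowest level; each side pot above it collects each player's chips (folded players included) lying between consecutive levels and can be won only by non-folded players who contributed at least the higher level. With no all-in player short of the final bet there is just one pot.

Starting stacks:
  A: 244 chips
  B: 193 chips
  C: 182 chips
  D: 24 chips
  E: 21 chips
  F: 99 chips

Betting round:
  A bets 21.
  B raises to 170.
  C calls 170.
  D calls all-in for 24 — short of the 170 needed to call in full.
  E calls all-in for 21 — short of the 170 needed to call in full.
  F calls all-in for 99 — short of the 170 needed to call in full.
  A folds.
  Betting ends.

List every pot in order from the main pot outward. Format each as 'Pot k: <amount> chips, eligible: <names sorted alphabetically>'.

Pot 1: 126 chips, eligible: B, C, D, E, F
Pot 2: 12 chips, eligible: B, C, D, F
Pot 3: 225 chips, eligible: B, C, F
Pot 4: 142 chips, eligible: B, C

Derivation:
Contributions: A=21, B=170, C=170, D=24, E=21, F=99
Folded: A
Pot levels (distinct totals of non-folded players): 21, 24, 99, 170
Layer 1-21: 21 each from A, B, C, D, E, F = 21*6 = 126 chips; eligible B, C, D, E, F
Layer 22-24: 3 each from B, C, D, F = 3*4 = 12 chips; eligible B, C, D, F
Layer 25-99: 75 each from B, C, F = 75*3 = 225 chips; eligible B, C, F
Layer 100-170: 71 each from B, C = 71*2 = 142 chips; eligible B, C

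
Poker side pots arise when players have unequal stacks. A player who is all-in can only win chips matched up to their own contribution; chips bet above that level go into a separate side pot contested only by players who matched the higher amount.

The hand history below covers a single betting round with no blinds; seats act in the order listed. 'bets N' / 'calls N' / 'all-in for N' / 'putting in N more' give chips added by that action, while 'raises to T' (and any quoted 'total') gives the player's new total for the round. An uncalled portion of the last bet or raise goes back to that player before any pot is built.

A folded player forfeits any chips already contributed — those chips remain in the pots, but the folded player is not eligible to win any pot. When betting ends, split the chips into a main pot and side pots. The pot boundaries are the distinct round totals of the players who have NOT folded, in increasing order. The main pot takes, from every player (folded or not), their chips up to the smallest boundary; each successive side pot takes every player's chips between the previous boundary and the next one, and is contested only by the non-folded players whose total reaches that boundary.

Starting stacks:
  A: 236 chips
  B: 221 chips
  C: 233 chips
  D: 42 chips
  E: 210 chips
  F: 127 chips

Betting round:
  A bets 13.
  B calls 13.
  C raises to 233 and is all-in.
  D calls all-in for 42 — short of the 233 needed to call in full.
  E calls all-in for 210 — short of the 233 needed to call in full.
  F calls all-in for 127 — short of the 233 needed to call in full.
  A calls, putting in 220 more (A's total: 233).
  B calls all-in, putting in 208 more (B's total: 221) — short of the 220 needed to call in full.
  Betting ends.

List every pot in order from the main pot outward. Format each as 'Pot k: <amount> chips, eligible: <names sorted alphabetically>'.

Pot 1: 252 chips, eligible: A, B, C, D, E, F
Pot 2: 425 chips, eligible: A, B, C, E, F
Pot 3: 332 chips, eligible: A, B, C, E
Pot 4: 33 chips, eligible: A, B, C
Pot 5: 24 chips, eligible: A, C

Derivation:
Contributions: A=233, B=221, C=233, D=42, E=210, F=127
Pot levels (distinct totals of non-folded players): 42, 127, 210, 221, 233
Layer 1-42: 42 each from A, B, C, D, E, F = 42*6 = 252 chips; eligible A, B, C, D, E, F
Layer 43-127: 85 each from A, B, C, E, F = 85*5 = 425 chips; eligible A, B, C, E, F
Layer 128-210: 83 each from A, B, C, E = 83*4 = 332 chips; eligible A, B, C, E
Layer 211-221: 11 each from A, B, C = 11*3 = 33 chips; eligible A, B, C
Layer 222-233: 12 each from A, C = 12*2 = 24 chips; eligible A, C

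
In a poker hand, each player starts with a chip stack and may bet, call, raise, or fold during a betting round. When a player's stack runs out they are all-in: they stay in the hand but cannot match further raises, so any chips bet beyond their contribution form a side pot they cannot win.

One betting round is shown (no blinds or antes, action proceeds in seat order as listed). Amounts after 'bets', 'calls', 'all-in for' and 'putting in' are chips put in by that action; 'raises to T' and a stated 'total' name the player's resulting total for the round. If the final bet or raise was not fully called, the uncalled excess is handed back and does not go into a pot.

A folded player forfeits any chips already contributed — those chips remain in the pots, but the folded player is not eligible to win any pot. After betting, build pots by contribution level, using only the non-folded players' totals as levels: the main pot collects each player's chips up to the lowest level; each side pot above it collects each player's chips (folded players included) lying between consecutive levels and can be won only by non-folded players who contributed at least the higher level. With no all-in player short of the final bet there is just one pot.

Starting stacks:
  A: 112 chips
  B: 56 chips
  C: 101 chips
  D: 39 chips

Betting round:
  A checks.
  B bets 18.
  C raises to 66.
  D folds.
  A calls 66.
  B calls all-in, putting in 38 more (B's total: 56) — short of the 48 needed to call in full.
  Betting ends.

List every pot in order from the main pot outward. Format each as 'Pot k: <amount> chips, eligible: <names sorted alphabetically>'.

Contributions: A=66, B=56, C=66
Folded: D
Pot levels (distinct totals of non-folded players): 56, 66
Layer 1-56: 56 each from A, B, C = 56*3 = 168 chips; eligible A, B, C
Layer 57-66: 10 each from A, C = 10*2 = 20 chips; eligible A, C

Pot 1: 168 chips, eligible: A, B, C
Pot 2: 20 chips, eligible: A, C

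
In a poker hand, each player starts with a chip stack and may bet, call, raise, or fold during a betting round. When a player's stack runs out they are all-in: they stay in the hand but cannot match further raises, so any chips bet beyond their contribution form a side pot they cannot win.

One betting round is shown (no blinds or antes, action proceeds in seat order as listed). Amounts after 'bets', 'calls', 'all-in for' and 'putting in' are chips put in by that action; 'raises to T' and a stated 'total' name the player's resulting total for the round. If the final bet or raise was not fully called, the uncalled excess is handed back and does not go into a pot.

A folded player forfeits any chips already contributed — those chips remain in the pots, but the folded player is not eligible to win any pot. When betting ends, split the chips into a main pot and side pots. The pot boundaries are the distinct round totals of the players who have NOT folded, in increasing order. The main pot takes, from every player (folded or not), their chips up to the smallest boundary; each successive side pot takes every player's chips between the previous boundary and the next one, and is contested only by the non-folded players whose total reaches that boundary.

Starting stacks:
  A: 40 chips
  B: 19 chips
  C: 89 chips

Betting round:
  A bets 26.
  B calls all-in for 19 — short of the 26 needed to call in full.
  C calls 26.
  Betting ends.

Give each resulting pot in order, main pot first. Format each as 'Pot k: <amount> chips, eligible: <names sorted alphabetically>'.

Contributions: A=26, B=19, C=26
Pot levels (distinct totals of non-folded players): 19, 26
Layer 1-19: 19 each from A, B, C = 19*3 = 57 chips; eligible A, B, C
Layer 20-26: 7 each from A, C = 7*2 = 14 chips; eligible A, C

Pot 1: 57 chips, eligible: A, B, C
Pot 2: 14 chips, eligible: A, C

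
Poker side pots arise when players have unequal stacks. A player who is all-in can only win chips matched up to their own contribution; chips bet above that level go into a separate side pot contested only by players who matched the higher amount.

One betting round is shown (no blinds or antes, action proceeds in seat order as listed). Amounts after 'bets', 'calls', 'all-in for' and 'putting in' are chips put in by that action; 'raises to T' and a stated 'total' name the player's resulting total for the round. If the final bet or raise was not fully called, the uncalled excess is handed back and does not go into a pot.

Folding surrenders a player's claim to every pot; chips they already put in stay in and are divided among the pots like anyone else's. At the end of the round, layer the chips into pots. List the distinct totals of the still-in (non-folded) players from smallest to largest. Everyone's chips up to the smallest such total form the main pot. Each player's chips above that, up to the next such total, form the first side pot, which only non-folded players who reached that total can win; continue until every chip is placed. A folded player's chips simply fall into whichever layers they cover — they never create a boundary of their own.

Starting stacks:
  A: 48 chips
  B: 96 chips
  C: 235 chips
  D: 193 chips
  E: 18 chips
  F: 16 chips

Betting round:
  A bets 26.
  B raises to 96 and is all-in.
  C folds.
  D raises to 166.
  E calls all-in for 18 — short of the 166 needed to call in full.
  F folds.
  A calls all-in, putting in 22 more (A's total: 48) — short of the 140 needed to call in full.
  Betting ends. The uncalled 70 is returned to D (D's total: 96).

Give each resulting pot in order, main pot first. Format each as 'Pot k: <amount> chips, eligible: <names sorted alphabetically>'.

Pot 1: 72 chips, eligible: A, B, D, E
Pot 2: 90 chips, eligible: A, B, D
Pot 3: 96 chips, eligible: B, D

Derivation:
Contributions (after 70 returned to D): A=48, B=96, D=96, E=18
Folded: C, F
Pot levels (distinct totals of non-folded players): 18, 48, 96
Layer 1-18: 18 each from A, B, D, E = 18*4 = 72 chips; eligible A, B, D, E
Layer 19-48: 30 each from A, B, D = 30*3 = 90 chips; eligible A, B, D
Layer 49-96: 48 each from B, D = 48*2 = 96 chips; eligible B, D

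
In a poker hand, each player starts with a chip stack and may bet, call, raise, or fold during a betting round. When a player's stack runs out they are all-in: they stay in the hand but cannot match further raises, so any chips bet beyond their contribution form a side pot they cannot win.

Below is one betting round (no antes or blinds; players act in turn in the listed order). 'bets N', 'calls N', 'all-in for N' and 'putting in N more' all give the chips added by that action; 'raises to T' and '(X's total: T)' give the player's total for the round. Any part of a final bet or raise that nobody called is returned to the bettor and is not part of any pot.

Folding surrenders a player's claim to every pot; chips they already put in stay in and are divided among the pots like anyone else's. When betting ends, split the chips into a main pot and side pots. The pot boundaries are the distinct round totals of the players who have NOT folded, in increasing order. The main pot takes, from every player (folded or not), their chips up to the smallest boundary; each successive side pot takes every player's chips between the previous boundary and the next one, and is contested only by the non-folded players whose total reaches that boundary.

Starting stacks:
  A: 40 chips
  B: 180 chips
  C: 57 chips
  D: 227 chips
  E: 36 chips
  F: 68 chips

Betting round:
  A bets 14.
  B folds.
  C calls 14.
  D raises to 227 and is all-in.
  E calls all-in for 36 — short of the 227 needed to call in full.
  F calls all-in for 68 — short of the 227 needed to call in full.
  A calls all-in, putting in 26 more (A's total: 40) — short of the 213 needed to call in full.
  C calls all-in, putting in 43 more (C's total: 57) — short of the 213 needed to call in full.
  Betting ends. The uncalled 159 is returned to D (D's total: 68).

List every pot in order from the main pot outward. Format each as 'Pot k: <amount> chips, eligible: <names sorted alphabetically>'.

Pot 1: 180 chips, eligible: A, C, D, E, F
Pot 2: 16 chips, eligible: A, C, D, F
Pot 3: 51 chips, eligible: C, D, F
Pot 4: 22 chips, eligible: D, F

Derivation:
Contributions (after 159 returned to D): A=40, C=57, D=68, E=36, F=68
Folded: B
Pot levels (distinct totals of non-folded players): 36, 40, 57, 68
Layer 1-36: 36 each from A, C, D, E, F = 36*5 = 180 chips; eligible A, C, D, E, F
Layer 37-40: 4 each from A, C, D, F = 4*4 = 16 chips; eligible A, C, D, F
Layer 41-57: 17 each from C, D, F = 17*3 = 51 chips; eligible C, D, F
Layer 58-68: 11 each from D, F = 11*2 = 22 chips; eligible D, F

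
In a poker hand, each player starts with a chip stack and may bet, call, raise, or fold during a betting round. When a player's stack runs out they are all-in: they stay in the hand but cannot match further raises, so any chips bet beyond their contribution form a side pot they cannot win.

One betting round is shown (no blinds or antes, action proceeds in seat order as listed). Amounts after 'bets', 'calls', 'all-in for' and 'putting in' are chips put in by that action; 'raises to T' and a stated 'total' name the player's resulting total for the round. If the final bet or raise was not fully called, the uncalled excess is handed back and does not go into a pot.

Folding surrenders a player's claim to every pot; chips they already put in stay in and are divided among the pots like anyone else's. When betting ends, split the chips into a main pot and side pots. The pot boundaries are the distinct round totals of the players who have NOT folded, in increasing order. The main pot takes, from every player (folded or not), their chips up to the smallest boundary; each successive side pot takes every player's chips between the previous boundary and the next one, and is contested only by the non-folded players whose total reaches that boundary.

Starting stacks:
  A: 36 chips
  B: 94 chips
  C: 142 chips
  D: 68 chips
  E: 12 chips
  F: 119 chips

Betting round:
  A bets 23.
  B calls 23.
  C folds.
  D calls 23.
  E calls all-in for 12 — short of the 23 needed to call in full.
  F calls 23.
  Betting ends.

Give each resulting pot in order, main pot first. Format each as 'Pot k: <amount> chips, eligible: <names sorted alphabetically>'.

Pot 1: 60 chips, eligible: A, B, D, E, F
Pot 2: 44 chips, eligible: A, B, D, F

Derivation:
Contributions: A=23, B=23, D=23, E=12, F=23
Folded: C
Pot levels (distinct totals of non-folded players): 12, 23
Layer 1-12: 12 each from A, B, D, E, F = 12*5 = 60 chips; eligible A, B, D, E, F
Layer 13-23: 11 each from A, B, D, F = 11*4 = 44 chips; eligible A, B, D, F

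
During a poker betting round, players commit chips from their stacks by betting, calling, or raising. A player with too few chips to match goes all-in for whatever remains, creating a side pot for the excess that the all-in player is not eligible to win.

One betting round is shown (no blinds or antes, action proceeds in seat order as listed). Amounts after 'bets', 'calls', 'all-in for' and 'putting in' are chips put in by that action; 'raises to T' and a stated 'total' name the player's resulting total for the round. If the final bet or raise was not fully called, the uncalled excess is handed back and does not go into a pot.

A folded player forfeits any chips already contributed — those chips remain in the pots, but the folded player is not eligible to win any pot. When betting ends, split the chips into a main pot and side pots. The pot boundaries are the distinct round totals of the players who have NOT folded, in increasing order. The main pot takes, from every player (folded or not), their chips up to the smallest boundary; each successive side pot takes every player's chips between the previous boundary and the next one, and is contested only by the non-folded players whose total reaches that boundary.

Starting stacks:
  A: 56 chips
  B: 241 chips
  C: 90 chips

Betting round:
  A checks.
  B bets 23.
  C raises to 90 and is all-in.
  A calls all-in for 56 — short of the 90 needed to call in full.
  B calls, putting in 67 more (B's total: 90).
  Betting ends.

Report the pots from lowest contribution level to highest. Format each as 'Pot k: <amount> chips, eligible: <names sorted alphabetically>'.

Contributions: A=56, B=90, C=90
Pot levels (distinct totals of non-folded players): 56, 90
Layer 1-56: 56 each from A, B, C = 56*3 = 168 chips; eligible A, B, C
Layer 57-90: 34 each from B, C = 34*2 = 68 chips; eligible B, C

Pot 1: 168 chips, eligible: A, B, C
Pot 2: 68 chips, eligible: B, C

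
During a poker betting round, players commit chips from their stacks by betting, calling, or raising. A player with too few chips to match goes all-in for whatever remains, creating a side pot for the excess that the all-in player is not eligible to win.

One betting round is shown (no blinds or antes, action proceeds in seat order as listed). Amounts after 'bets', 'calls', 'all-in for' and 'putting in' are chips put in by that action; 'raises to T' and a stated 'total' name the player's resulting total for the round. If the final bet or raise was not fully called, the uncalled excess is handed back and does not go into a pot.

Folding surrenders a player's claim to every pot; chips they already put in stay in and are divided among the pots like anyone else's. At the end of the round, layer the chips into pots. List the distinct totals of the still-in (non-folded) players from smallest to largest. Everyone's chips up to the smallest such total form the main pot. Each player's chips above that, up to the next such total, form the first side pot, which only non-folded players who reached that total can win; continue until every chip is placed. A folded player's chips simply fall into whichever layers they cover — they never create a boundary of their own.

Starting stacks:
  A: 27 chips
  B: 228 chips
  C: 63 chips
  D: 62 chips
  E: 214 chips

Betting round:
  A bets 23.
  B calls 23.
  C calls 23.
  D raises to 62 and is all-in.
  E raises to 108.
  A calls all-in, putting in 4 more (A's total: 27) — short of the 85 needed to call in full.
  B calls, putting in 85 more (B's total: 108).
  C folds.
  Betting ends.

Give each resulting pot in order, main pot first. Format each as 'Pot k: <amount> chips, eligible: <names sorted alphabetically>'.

Pot 1: 131 chips, eligible: A, B, D, E
Pot 2: 105 chips, eligible: B, D, E
Pot 3: 92 chips, eligible: B, E

Derivation:
Contributions: A=27, B=108, C=23, D=62, E=108
Folded: C
Pot levels (distinct totals of non-folded players): 27, 62, 108
Layer 1-27: A 27 + B 27 + C 23 + D 27 + E 27 = 131 chips; eligible A, B, D, E
Layer 28-62: 35 each from B, D, E = 35*3 = 105 chips; eligible B, D, E
Layer 63-108: 46 each from B, E = 46*2 = 92 chips; eligible B, E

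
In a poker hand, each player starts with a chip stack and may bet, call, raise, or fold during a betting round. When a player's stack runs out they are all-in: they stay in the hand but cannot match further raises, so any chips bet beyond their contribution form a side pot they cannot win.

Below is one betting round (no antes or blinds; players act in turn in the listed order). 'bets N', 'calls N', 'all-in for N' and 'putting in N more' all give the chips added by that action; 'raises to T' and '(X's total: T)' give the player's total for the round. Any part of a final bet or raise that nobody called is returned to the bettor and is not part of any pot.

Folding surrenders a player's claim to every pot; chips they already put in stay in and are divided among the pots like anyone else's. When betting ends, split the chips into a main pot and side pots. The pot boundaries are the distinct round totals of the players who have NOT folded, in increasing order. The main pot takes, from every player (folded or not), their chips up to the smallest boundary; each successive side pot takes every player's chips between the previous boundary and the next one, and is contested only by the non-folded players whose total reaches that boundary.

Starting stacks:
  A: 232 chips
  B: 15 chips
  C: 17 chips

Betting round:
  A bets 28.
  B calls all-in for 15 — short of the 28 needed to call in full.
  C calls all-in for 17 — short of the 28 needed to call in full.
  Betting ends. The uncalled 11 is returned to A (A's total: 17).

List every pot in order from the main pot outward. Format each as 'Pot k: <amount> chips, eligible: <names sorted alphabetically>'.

Pot 1: 45 chips, eligible: A, B, C
Pot 2: 4 chips, eligible: A, C

Derivation:
Contributions (after 11 returned to A): A=17, B=15, C=17
Pot levels (distinct totals of non-folded players): 15, 17
Layer 1-15: 15 each from A, B, C = 15*3 = 45 chips; eligible A, B, C
Layer 16-17: 2 each from A, C = 2*2 = 4 chips; eligible A, C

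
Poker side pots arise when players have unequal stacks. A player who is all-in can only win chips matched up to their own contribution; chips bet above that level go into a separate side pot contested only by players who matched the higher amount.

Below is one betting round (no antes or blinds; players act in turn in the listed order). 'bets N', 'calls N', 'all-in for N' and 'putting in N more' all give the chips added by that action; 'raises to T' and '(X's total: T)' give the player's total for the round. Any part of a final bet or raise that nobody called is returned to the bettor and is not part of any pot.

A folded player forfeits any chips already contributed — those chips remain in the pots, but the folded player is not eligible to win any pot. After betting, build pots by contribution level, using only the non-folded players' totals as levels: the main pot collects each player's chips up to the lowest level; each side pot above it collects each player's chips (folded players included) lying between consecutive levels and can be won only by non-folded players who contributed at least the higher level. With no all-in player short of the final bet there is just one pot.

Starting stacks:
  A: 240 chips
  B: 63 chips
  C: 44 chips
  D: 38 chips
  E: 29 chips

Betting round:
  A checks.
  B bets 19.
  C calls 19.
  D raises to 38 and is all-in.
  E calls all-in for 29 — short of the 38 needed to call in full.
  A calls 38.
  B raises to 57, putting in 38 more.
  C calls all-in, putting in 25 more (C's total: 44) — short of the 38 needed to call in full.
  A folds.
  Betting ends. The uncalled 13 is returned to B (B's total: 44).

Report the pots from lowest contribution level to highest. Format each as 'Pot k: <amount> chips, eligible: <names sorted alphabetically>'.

Pot 1: 145 chips, eligible: B, C, D, E
Pot 2: 36 chips, eligible: B, C, D
Pot 3: 12 chips, eligible: B, C

Derivation:
Contributions (after 13 returned to B): A=38, B=44, C=44, D=38, E=29
Folded: A
Pot levels (distinct totals of non-folded players): 29, 38, 44
Layer 1-29: 29 each from A, B, C, D, E = 29*5 = 145 chips; eligible B, C, D, E
Layer 30-38: 9 each from A, B, C, D = 9*4 = 36 chips; eligible B, C, D
Layer 39-44: 6 each from B, C = 6*2 = 12 chips; eligible B, C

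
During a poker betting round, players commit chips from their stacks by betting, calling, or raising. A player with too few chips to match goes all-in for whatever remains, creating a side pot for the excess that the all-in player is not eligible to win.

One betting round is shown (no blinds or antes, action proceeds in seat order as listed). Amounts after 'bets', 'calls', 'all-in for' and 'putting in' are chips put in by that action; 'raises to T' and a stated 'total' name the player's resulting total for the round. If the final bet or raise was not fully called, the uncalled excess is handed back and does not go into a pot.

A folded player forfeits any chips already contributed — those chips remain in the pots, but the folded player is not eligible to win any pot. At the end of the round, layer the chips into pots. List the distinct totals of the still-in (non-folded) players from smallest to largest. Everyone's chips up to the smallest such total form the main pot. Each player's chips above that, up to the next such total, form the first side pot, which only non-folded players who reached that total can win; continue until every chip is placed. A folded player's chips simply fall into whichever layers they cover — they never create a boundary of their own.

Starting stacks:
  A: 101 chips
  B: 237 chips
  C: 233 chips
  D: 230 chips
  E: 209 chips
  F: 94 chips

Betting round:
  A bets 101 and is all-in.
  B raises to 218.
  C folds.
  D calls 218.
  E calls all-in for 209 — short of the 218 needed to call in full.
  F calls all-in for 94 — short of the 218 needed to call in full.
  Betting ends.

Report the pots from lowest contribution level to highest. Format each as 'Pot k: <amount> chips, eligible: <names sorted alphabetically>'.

Pot 1: 470 chips, eligible: A, B, D, E, F
Pot 2: 28 chips, eligible: A, B, D, E
Pot 3: 324 chips, eligible: B, D, E
Pot 4: 18 chips, eligible: B, D

Derivation:
Contributions: A=101, B=218, D=218, E=209, F=94
Folded: C
Pot levels (distinct totals of non-folded players): 94, 101, 209, 218
Layer 1-94: 94 each from A, B, D, E, F = 94*5 = 470 chips; eligible A, B, D, E, F
Layer 95-101: 7 each from A, B, D, E = 7*4 = 28 chips; eligible A, B, D, E
Layer 102-209: 108 each from B, D, E = 108*3 = 324 chips; eligible B, D, E
Layer 210-218: 9 each from B, D = 9*2 = 18 chips; eligible B, D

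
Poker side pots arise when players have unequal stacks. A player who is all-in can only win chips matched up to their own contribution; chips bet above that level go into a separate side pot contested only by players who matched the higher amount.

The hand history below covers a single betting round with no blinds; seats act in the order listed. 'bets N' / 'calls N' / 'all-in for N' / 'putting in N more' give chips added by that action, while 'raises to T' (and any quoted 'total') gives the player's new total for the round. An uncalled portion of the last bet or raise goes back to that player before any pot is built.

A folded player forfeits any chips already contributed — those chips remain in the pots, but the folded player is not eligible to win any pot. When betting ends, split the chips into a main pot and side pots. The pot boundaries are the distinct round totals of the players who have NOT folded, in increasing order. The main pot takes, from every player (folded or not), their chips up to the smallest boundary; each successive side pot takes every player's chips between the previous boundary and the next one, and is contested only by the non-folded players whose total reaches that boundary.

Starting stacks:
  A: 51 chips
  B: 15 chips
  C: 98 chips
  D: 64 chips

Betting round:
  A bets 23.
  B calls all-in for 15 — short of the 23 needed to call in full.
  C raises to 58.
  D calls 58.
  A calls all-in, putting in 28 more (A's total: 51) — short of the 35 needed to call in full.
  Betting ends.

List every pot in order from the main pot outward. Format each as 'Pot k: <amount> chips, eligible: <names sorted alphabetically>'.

Contributions: A=51, B=15, C=58, D=58
Pot levels (distinct totals of non-folded players): 15, 51, 58
Layer 1-15: 15 each from A, B, C, D = 15*4 = 60 chips; eligible A, B, C, D
Layer 16-51: 36 each from A, C, D = 36*3 = 108 chips; eligible A, C, D
Layer 52-58: 7 each from C, D = 7*2 = 14 chips; eligible C, D

Pot 1: 60 chips, eligible: A, B, C, D
Pot 2: 108 chips, eligible: A, C, D
Pot 3: 14 chips, eligible: C, D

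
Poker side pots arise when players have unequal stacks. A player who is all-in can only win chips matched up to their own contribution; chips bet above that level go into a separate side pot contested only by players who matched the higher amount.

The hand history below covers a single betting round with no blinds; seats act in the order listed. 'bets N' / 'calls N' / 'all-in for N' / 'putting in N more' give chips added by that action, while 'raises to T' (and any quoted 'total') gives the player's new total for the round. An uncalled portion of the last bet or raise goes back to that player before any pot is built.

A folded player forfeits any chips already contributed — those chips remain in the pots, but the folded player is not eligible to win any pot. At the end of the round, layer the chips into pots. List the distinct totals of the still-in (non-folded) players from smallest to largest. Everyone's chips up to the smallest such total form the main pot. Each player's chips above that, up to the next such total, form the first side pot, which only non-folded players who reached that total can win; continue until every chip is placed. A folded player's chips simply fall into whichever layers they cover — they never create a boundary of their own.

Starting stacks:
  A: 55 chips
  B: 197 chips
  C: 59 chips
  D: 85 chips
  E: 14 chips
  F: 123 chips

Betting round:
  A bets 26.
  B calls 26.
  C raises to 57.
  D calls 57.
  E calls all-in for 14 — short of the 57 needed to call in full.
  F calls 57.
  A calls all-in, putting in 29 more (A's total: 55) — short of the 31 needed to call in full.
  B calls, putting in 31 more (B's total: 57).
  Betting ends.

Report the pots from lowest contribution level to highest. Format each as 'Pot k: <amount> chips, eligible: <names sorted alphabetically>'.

Contributions: A=55, B=57, C=57, D=57, E=14, F=57
Pot levels (distinct totals of non-folded players): 14, 55, 57
Layer 1-14: 14 each from A, B, C, D, E, F = 14*6 = 84 chips; eligible A, B, C, D, E, F
Layer 15-55: 41 each from A, B, C, D, F = 41*5 = 205 chips; eligible A, B, C, D, F
Layer 56-57: 2 each from B, C, D, F = 2*4 = 8 chips; eligible B, C, D, F

Pot 1: 84 chips, eligible: A, B, C, D, E, F
Pot 2: 205 chips, eligible: A, B, C, D, F
Pot 3: 8 chips, eligible: B, C, D, F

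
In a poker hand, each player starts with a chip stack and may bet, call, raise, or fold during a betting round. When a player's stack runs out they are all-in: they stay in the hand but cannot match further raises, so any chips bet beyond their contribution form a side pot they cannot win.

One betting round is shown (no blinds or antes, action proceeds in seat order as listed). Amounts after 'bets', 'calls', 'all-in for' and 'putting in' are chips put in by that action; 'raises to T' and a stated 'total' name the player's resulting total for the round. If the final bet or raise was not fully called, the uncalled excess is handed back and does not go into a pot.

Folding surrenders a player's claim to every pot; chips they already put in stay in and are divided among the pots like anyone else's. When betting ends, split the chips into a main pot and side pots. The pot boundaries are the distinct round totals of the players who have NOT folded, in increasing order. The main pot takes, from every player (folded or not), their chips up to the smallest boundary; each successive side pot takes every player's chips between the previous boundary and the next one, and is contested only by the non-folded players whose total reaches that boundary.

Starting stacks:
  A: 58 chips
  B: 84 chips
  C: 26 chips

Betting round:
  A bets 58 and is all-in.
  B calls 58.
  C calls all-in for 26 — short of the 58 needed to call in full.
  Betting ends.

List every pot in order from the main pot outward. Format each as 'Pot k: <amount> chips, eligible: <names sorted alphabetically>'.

Pot 1: 78 chips, eligible: A, B, C
Pot 2: 64 chips, eligible: A, B

Derivation:
Contributions: A=58, B=58, C=26
Pot levels (distinct totals of non-folded players): 26, 58
Layer 1-26: 26 each from A, B, C = 26*3 = 78 chips; eligible A, B, C
Layer 27-58: 32 each from A, B = 32*2 = 64 chips; eligible A, B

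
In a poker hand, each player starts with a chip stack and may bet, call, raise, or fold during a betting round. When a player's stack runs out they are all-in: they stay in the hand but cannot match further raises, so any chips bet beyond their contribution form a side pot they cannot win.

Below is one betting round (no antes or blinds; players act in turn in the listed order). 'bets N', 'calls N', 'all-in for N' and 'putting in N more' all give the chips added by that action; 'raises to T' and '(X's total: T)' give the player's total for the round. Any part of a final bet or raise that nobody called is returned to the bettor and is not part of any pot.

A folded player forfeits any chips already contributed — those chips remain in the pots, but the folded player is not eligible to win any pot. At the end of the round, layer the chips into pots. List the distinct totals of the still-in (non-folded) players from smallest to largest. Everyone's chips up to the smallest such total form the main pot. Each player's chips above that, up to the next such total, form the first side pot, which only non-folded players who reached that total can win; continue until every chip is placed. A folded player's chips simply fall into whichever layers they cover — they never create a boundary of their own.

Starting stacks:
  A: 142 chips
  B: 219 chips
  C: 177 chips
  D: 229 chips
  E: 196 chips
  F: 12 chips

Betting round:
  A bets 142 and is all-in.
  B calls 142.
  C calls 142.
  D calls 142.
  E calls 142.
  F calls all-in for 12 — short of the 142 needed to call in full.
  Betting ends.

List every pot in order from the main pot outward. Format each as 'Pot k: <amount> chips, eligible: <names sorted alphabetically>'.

Pot 1: 72 chips, eligible: A, B, C, D, E, F
Pot 2: 650 chips, eligible: A, B, C, D, E

Derivation:
Contributions: A=142, B=142, C=142, D=142, E=142, F=12
Pot levels (distinct totals of non-folded players): 12, 142
Layer 1-12: 12 each from A, B, C, D, E, F = 12*6 = 72 chips; eligible A, B, C, D, E, F
Layer 13-142: 130 each from A, B, C, D, E = 130*5 = 650 chips; eligible A, B, C, D, E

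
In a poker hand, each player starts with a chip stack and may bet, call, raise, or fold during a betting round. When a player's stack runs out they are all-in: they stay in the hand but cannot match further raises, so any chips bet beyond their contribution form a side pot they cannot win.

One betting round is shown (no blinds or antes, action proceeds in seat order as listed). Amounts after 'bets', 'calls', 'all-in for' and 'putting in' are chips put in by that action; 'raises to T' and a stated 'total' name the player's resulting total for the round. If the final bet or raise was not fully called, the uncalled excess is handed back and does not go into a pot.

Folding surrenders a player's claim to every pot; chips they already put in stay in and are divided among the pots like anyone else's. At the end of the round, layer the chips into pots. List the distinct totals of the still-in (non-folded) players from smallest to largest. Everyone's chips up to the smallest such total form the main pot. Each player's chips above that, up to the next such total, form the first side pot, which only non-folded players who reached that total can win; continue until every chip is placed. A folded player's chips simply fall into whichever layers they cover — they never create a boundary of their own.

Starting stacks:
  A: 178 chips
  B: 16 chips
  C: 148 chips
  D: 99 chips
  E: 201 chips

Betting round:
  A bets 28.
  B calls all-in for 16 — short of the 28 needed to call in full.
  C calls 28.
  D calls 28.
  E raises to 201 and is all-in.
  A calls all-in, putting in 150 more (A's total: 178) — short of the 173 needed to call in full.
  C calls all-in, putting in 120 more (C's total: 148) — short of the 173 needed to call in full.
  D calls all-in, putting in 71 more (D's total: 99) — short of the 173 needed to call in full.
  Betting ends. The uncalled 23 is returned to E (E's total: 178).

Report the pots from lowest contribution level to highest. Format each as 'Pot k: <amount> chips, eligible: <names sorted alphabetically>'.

Contributions (after 23 returned to E): A=178, B=16, C=148, D=99, E=178
Pot levels (distinct totals of non-folded players): 16, 99, 148, 178
Layer 1-16: 16 each from A, B, C, D, E = 16*5 = 80 chips; eligible A, B, C, D, E
Layer 17-99: 83 each from A, C, D, E = 83*4 = 332 chips; eligible A, C, D, E
Layer 100-148: 49 each from A, C, E = 49*3 = 147 chips; eligible A, C, E
Layer 149-178: 30 each from A, E = 30*2 = 60 chips; eligible A, E

Pot 1: 80 chips, eligible: A, B, C, D, E
Pot 2: 332 chips, eligible: A, C, D, E
Pot 3: 147 chips, eligible: A, C, E
Pot 4: 60 chips, eligible: A, E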